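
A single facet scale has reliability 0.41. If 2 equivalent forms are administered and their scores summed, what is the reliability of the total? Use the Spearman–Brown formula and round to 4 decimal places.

0.5816

ρ_k = kρ / (1 + (k−1)ρ) = 2·0.41 / (1 + 1·0.41) = 0.820 / 1.410 = 0.5816.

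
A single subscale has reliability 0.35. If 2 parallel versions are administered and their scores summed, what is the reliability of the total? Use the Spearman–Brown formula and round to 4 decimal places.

0.5185

ρ_k = kρ / (1 + (k−1)ρ) = 2·0.35 / (1 + 1·0.35) = 0.700 / 1.350 = 0.5185.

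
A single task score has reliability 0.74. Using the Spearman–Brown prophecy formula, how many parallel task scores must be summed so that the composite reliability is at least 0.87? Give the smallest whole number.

k ≥ ρ*(1−ρ₁)/(ρ₁(1−ρ*)) = 0.87·0.26 / (0.74·0.13) = 2.351.
Smallest integer k = 3.

3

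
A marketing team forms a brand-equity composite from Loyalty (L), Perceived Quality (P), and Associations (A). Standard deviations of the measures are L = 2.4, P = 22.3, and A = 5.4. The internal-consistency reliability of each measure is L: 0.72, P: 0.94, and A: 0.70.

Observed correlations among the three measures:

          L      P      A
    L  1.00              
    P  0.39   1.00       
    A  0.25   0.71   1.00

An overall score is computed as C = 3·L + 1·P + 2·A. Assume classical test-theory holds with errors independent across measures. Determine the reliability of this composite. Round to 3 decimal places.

Var(C) = 3²·2.4² + 22.3² + 2²·5.4² + 2·[3·2.4·22.3·0.39 + 6·2.4·5.4·0.25 + 2·22.3·5.4·0.71] = 665.77 + 506.11 = 1171.88.
Because errors are independent across components, Cov(Tᵢ,Tⱼ) = Cov(Xᵢ,Xⱼ); the off-diagonal part of the true-score variance is the same as above.
True-score variance = [3²·2.4²·0.72 + 22.3²·0.94 + 2²·5.4²·0.70] + 506.11 = 586.425 + 506.11 = 1092.54.
Reliability = 1092.54 / 1171.88 = 0.932.

0.932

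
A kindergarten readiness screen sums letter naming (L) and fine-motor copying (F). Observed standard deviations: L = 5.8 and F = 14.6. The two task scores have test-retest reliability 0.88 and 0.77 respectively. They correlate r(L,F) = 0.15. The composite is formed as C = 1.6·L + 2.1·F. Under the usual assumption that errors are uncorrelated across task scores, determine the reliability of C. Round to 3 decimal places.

0.796

Var(C) = 1.6²·5.8² + 2.1²·14.6² + 2·[3.36·5.8·14.6·0.15] = 1026.15 + 85.3574 = 1111.51.
Under uncorrelated errors the observed covariances equal the true-score covariances, so only the own-variance terms attenuate.
True-score variance = [1.6²·5.8²·0.88 + 2.1²·14.6²·0.77] + 85.3574 = 799.612 + 85.3574 = 884.969.
Reliability = 884.969 / 1111.51 = 0.796.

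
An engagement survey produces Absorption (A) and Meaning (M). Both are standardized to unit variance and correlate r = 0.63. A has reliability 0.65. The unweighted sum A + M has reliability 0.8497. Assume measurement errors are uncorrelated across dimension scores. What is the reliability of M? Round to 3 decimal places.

Var(A+M) = 2 + 2·0.63 = 3.260.
True-score variance = ρ_A + ρ_M + 2·0.63, so 0.8497 = (0.65 + ρ_M + 1.26) / 3.260.
ρ_M = 0.8497·3.260 − 0.65 − 1.26 = 0.860.

0.860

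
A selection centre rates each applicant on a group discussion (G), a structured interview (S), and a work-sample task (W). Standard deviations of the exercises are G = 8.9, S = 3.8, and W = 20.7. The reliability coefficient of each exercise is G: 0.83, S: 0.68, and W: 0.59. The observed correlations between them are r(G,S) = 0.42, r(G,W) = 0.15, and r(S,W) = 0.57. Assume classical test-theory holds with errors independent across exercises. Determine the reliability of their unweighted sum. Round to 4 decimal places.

0.7214

Var(G+S+W) = 8.9² + 3.8² + 20.7² + 2·[8.9·3.8·0.42 + 8.9·20.7·0.15 + 3.8·20.7·0.57] = 522.14 + 173.35 = 695.49.
With uncorrelated errors the cross-covariances are all true-score covariance, so they carry over unchanged; only the diagonal terms shrink to ρᵢσᵢ².
True-score variance = [8.9²·0.83 + 3.8²·0.68 + 20.7²·0.59] + 173.35 = 328.373 + 173.35 = 501.723.
Reliability = 501.723 / 695.49 = 0.7214.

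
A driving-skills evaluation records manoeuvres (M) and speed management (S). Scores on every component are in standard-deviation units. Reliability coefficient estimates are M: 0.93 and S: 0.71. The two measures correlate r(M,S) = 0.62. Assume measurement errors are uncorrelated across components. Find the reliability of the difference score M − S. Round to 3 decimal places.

Var(M−S) = 1 + 1 − 2·0.62 = 2 − 1.24 = 0.76.
Because errors are independent across components, Cov(Tᵢ,Tⱼ) = Cov(Xᵢ,Xⱼ); the off-diagonal part of the true-score variance is the same as above.
True-score variance = [0.93 + 0.71] − 1.24 = 1.64 − 1.24 = 0.4.
Reliability = 0.4 / 0.76 = 0.526.

0.526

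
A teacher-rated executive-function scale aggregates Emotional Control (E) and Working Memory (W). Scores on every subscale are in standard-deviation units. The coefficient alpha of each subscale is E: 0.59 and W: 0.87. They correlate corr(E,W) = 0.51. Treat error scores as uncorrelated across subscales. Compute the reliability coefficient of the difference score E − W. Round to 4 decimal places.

0.4490

Var(E−W) = 1 + 1 − 2·0.51 = 2 − 1.02 = 0.98.
Because errors are independent across components, Cov(Tᵢ,Tⱼ) = Cov(Xᵢ,Xⱼ); the off-diagonal part of the true-score variance is the same as above.
True-score variance = [0.59 + 0.87] − 1.02 = 1.46 − 1.02 = 0.44.
Reliability = 0.44 / 0.98 = 0.4490.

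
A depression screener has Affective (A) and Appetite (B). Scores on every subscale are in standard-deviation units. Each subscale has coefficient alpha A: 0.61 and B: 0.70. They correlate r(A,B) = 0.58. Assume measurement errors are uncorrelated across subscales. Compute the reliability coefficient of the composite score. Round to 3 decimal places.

0.782

Var(A+B) = 2 + 2·[0.58] = 2 + 1.16 = 3.16.
Under uncorrelated errors the observed covariances equal the true-score covariances, so only the own-variance terms attenuate.
True-score variance = [0.61 + 0.70] + 1.16 = 1.31 + 1.16 = 2.47.
Reliability = 2.47 / 3.16 = 0.782.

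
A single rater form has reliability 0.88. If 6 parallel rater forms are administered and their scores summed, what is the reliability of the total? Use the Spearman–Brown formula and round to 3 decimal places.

0.978

ρ_k = kρ / (1 + (k−1)ρ) = 6·0.88 / (1 + 5·0.88) = 5.280 / 5.400 = 0.978.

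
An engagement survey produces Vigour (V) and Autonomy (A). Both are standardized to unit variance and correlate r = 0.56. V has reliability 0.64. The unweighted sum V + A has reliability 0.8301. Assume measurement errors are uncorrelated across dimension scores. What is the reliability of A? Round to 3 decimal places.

Var(V+A) = 2 + 2·0.56 = 3.120.
True-score variance = ρ_V + ρ_A + 2·0.56, so 0.8301 = (0.64 + ρ_A + 1.12) / 3.120.
ρ_A = 0.8301·3.120 − 0.64 − 1.12 = 0.830.

0.830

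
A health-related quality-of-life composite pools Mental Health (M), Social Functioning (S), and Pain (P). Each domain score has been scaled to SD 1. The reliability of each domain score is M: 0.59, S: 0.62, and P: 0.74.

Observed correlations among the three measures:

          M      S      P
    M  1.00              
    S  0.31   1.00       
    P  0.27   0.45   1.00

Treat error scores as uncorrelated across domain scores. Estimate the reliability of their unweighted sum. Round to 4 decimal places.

Var(M+S+P) = 3 + 2·[0.31 + 0.27 + 0.45] = 3 + 2.06 = 5.06.
With uncorrelated errors the cross-covariances are all true-score covariance, so they carry over unchanged; only the diagonal terms shrink to ρᵢσᵢ².
True-score variance = [0.59 + 0.62 + 0.74] + 2.06 = 1.95 + 2.06 = 4.01.
Reliability = 4.01 / 5.06 = 0.7925.

0.7925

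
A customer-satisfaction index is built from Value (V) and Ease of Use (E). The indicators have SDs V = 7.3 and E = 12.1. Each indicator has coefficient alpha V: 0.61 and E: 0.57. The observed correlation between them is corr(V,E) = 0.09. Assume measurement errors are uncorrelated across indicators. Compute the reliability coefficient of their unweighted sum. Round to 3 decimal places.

0.612

Var(V+E) = 7.3² + 12.1² + 2·[7.3·12.1·0.09] = 199.7 + 15.8994 = 215.599.
With uncorrelated errors the cross-covariances are all true-score covariance, so they carry over unchanged; only the diagonal terms shrink to ρᵢσᵢ².
True-score variance = [7.3²·0.61 + 12.1²·0.57] + 15.8994 = 115.961 + 15.8994 = 131.86.
Reliability = 131.86 / 215.599 = 0.612.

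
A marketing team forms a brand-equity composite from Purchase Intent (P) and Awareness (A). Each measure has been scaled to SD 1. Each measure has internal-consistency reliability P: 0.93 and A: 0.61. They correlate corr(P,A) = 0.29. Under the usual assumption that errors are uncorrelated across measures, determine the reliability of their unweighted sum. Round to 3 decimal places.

Var(P+A) = 2 + 2·[0.29] = 2 + 0.58 = 2.58.
With uncorrelated errors the cross-covariances are all true-score covariance, so they carry over unchanged; only the diagonal terms shrink to ρᵢσᵢ².
True-score variance = [0.93 + 0.61] + 0.58 = 1.54 + 0.58 = 2.12.
Reliability = 2.12 / 2.58 = 0.822.

0.822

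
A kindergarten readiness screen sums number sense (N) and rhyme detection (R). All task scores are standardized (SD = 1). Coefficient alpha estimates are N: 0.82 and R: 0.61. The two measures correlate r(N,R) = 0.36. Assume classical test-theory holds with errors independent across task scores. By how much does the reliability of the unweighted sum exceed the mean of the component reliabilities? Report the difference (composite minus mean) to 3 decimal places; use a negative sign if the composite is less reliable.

Var(sum) = 2 + 0.72 = 2.72; true-score variance = 1.43 + 0.72 = 2.15; composite reliability = 0.7904.
Mean component reliability = 0.7150.
Difference = 0.7904 − 0.7150 = 0.075.

0.075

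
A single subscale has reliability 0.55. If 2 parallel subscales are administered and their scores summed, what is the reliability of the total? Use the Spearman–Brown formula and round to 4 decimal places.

ρ_k = kρ / (1 + (k−1)ρ) = 2·0.55 / (1 + 1·0.55) = 1.100 / 1.550 = 0.7097.

0.7097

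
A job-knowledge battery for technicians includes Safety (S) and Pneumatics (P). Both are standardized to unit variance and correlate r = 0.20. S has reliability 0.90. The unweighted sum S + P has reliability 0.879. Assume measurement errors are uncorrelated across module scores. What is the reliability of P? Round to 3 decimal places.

Var(S+P) = 2 + 2·0.20 = 2.400.
True-score variance = ρ_S + ρ_P + 2·0.20, so 0.879 = (0.90 + ρ_P + 0.40) / 2.400.
ρ_P = 0.879·2.400 − 0.90 − 0.40 = 0.810.

0.810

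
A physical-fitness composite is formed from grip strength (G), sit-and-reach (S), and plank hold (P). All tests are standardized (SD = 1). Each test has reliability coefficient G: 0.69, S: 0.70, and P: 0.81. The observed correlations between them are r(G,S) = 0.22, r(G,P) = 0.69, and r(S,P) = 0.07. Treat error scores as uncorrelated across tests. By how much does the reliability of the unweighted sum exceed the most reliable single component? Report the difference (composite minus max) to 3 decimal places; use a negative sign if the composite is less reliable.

0.029

Var(sum) = 3 + 1.96 = 4.96; true-score variance = 2.2 + 1.96 = 4.16; composite reliability = 0.8387.
Max component reliability = 0.8100.
Difference = 0.8387 − 0.8100 = 0.029.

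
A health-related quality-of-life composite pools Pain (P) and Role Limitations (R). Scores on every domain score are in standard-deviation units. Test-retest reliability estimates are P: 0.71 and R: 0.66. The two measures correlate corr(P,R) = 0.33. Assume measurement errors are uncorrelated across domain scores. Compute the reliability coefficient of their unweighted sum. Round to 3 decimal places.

0.763

Var(P+R) = 2 + 2·[0.33] = 2 + 0.66 = 2.66.
Because errors are independent across components, Cov(Tᵢ,Tⱼ) = Cov(Xᵢ,Xⱼ); the off-diagonal part of the true-score variance is the same as above.
True-score variance = [0.71 + 0.66] + 0.66 = 1.37 + 0.66 = 2.03.
Reliability = 2.03 / 2.66 = 0.763.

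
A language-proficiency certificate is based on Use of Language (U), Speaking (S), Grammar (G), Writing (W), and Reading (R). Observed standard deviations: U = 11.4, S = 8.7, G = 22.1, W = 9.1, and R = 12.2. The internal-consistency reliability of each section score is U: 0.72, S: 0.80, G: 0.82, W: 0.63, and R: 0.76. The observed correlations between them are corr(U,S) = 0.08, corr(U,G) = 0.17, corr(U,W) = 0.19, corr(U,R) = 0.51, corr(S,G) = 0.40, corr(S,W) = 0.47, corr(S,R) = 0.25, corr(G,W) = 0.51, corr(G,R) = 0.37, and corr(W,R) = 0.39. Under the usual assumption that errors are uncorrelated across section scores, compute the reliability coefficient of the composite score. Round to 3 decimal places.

0.896

Var(U+S+G+W+R) = 11.4² + 8.7² + 22.1² + 9.1² + 12.2² + 2·[11.4·8.7·0.08 + 11.4·22.1·0.17 + 11.4·9.1·0.19 + 11.4·12.2·0.51 + 8.7·22.1·0.40 + 8.7·9.1·0.47 + 8.7·12.2·0.25 + 22.1·9.1·0.51 + 22.1·12.2·0.37 + 9.1·12.2·0.39] = 925.71 + 1055.36 = 1981.07.
Under uncorrelated errors the observed covariances equal the true-score covariances, so only the own-variance terms attenuate.
True-score variance = [11.4²·0.72 + 8.7²·0.80 + 22.1²·0.82 + 9.1²·0.63 + 12.2²·0.76] + 1055.36 = 719.908 + 1055.36 = 1775.27.
Reliability = 1775.27 / 1981.07 = 0.896.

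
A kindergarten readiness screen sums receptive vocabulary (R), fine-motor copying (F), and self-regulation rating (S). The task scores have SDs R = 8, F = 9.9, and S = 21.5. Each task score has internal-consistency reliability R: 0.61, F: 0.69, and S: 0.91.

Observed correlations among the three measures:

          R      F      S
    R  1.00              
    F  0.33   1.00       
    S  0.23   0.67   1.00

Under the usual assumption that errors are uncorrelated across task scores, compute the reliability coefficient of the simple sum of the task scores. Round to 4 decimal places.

0.9069

Var(R+F+S) = 8² + 9.9² + 21.5² + 2·[8·9.9·0.33 + 8·21.5·0.23 + 9.9·21.5·0.67] = 624.26 + 416.611 = 1040.87.
Because errors are independent across components, Cov(Tᵢ,Tⱼ) = Cov(Xᵢ,Xⱼ); the off-diagonal part of the true-score variance is the same as above.
True-score variance = [8²·0.61 + 9.9²·0.69 + 21.5²·0.91] + 416.611 = 527.314 + 416.611 = 943.925.
Reliability = 943.925 / 1040.87 = 0.9069.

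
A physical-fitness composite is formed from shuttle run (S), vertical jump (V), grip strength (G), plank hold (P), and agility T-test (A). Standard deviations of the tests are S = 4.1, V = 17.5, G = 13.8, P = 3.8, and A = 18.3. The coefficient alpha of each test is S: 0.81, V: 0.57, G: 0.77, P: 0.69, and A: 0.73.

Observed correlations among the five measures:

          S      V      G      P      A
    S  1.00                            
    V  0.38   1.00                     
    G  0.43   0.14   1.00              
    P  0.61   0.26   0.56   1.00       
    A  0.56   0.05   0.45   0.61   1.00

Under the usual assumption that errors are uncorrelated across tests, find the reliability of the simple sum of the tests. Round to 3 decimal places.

Var(S+V+G+P+A) = 4.1² + 17.5² + 13.8² + 3.8² + 18.3² + 2·[4.1·17.5·0.38 + 4.1·13.8·0.43 + 4.1·3.8·0.61 + 4.1·18.3·0.56 + 17.5·13.8·0.14 + 17.5·3.8·0.26 + 17.5·18.3·0.05 + 13.8·3.8·0.56 + 13.8·18.3·0.45 + 3.8·18.3·0.61] = 862.83 + 711.313 = 1574.14.
Under uncorrelated errors the observed covariances equal the true-score covariances, so only the own-variance terms attenuate.
True-score variance = [4.1²·0.81 + 17.5²·0.57 + 13.8²·0.77 + 3.8²·0.69 + 18.3²·0.73] + 711.313 = 589.251 + 711.313 = 1300.56.
Reliability = 1300.56 / 1574.14 = 0.826.

0.826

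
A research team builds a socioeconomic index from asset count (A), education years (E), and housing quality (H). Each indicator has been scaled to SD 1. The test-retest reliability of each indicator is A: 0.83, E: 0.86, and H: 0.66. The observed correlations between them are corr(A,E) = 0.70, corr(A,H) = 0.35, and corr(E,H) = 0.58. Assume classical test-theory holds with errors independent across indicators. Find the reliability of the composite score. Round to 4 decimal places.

0.8962

Var(A+E+H) = 3 + 2·[0.70 + 0.35 + 0.58] = 3 + 3.26 = 6.26.
Because errors are independent across components, Cov(Tᵢ,Tⱼ) = Cov(Xᵢ,Xⱼ); the off-diagonal part of the true-score variance is the same as above.
True-score variance = [0.83 + 0.86 + 0.66] + 3.26 = 2.35 + 3.26 = 5.61.
Reliability = 5.61 / 6.26 = 0.8962.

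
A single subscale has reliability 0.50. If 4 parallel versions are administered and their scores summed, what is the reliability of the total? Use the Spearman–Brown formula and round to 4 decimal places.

0.8000

ρ_k = kρ / (1 + (k−1)ρ) = 4·0.50 / (1 + 3·0.50) = 2.000 / 2.500 = 0.8000.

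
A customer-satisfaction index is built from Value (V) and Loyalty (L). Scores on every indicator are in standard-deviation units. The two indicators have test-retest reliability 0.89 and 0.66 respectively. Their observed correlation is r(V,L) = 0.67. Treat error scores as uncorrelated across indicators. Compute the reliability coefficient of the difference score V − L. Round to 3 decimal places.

Var(V−L) = 1 + 1 − 2·0.67 = 2 − 1.34 = 0.66.
Under uncorrelated errors the observed covariances equal the true-score covariances, so only the own-variance terms attenuate.
True-score variance = [0.89 + 0.66] − 1.34 = 1.55 − 1.34 = 0.21.
Reliability = 0.21 / 0.66 = 0.318.

0.318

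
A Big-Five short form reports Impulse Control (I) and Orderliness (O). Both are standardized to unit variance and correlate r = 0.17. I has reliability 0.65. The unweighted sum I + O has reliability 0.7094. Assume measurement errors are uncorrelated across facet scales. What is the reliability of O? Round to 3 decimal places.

Var(I+O) = 2 + 2·0.17 = 2.340.
True-score variance = ρ_I + ρ_O + 2·0.17, so 0.7094 = (0.65 + ρ_O + 0.34) / 2.340.
ρ_O = 0.7094·2.340 − 0.65 − 0.34 = 0.670.

0.670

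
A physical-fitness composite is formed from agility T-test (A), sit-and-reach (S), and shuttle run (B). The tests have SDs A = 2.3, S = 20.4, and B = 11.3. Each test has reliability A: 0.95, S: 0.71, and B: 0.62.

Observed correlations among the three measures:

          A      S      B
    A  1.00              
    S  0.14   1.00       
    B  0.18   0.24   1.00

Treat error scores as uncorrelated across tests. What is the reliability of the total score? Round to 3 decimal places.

0.752

Var(A+S+B) = 2.3² + 20.4² + 11.3² + 2·[2.3·20.4·0.14 + 2.3·11.3·0.18 + 20.4·11.3·0.24] = 549.14 + 133.144 = 682.284.
With uncorrelated errors the cross-covariances are all true-score covariance, so they carry over unchanged; only the diagonal terms shrink to ρᵢσᵢ².
True-score variance = [2.3²·0.95 + 20.4²·0.71 + 11.3²·0.62] + 133.144 = 379.667 + 133.144 = 512.811.
Reliability = 512.811 / 682.284 = 0.752.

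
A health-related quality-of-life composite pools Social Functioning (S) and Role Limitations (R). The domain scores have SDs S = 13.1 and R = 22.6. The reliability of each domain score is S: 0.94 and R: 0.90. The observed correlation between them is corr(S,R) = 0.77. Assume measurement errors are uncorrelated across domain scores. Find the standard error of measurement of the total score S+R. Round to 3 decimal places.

7.834

Var(total) = 682.37 + 455.932 = 1138.3.
True-score variance = 620.997 + 455.932 = 1076.93, so reliability = 0.9461.
Error variance = 1138.3 − 1076.93 = 61.3726; SEM = √61.3726 = 7.834.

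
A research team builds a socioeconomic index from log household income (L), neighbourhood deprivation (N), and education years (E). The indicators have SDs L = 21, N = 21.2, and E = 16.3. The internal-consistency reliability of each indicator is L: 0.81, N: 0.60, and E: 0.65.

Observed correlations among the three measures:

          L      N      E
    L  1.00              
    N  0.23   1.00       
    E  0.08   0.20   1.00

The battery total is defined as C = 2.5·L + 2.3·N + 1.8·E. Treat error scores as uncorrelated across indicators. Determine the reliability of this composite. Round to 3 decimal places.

0.778

Var(C) = 2.5²·21² + 2.3²·21.2² + 1.8²·16.3² + 2·[5.75·21·21.2·0.23 + 4.5·21·16.3·0.08 + 4.14·21.2·16.3·0.20] = 5994.62 + 1996.26 = 7990.88.
With uncorrelated errors the cross-covariances are all true-score covariance, so they carry over unchanged; only the diagonal terms shrink to ρᵢσᵢ².
True-score variance = [2.5²·21²·0.81 + 2.3²·21.2²·0.60 + 1.8²·16.3²·0.65] + 1996.26 = 4218.63 + 1996.26 = 6214.89.
Reliability = 6214.89 / 7990.88 = 0.778.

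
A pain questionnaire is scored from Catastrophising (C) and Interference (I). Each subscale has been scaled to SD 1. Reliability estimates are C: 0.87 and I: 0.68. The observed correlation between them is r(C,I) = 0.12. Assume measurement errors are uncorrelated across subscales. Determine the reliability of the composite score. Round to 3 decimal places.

0.799

Var(C+I) = 2 + 2·[0.12] = 2 + 0.24 = 2.24.
Under uncorrelated errors the observed covariances equal the true-score covariances, so only the own-variance terms attenuate.
True-score variance = [0.87 + 0.68] + 0.24 = 1.55 + 0.24 = 1.79.
Reliability = 1.79 / 2.24 = 0.799.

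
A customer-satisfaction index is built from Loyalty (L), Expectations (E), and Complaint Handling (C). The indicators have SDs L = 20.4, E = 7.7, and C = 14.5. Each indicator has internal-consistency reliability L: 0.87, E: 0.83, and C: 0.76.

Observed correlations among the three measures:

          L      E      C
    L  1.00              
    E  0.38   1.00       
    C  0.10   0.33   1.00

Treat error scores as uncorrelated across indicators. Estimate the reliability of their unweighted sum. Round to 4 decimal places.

Var(L+E+C) = 20.4² + 7.7² + 14.5² + 2·[20.4·7.7·0.38 + 20.4·14.5·0.10 + 7.7·14.5·0.33] = 685.7 + 252.23 = 937.93.
With uncorrelated errors the cross-covariances are all true-score covariance, so they carry over unchanged; only the diagonal terms shrink to ρᵢσᵢ².
True-score variance = [20.4²·0.87 + 7.7²·0.83 + 14.5²·0.76] + 252.23 = 571.06 + 252.23 = 823.29.
Reliability = 823.29 / 937.93 = 0.8778.

0.8778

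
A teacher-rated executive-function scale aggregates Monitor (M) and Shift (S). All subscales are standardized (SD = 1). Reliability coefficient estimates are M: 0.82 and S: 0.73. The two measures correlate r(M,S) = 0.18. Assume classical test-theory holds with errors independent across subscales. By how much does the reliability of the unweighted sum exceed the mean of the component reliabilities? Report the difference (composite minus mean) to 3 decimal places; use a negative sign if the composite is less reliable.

Var(sum) = 2 + 0.36 = 2.36; true-score variance = 1.55 + 0.36 = 1.91; composite reliability = 0.8093.
Mean component reliability = 0.7750.
Difference = 0.8093 − 0.7750 = 0.034.

0.034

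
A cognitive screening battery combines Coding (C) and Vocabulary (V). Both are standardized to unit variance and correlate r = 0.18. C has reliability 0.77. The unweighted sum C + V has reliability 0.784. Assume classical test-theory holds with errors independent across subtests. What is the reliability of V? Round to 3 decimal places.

0.720

Var(C+V) = 2 + 2·0.18 = 2.360.
True-score variance = ρ_C + ρ_V + 2·0.18, so 0.784 = (0.77 + ρ_V + 0.36) / 2.360.
ρ_V = 0.784·2.360 − 0.77 − 0.36 = 0.720.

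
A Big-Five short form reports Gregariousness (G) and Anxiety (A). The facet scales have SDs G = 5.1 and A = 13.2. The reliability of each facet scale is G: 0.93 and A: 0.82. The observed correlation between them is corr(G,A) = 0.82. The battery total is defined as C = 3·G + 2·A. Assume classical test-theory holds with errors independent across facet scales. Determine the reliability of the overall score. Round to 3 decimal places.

Var(C) = 3²·5.1² + 2²·13.2² + 2·[6·5.1·13.2·0.82] = 931.05 + 662.429 = 1593.48.
Because errors are independent across components, Cov(Tᵢ,Tⱼ) = Cov(Xᵢ,Xⱼ); the off-diagonal part of the true-score variance is the same as above.
True-score variance = [3²·5.1²·0.93 + 2²·13.2²·0.82] + 662.429 = 789.211 + 662.429 = 1451.64.
Reliability = 1451.64 / 1593.48 = 0.911.

0.911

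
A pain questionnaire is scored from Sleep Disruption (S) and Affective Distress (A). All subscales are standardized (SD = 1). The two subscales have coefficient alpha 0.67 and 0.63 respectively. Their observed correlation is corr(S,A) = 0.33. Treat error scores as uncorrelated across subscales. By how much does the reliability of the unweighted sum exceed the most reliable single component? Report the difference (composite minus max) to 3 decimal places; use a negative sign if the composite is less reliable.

Var(sum) = 2 + 0.66 = 2.66; true-score variance = 1.3 + 0.66 = 1.96; composite reliability = 0.7368.
Max component reliability = 0.6700.
Difference = 0.7368 − 0.6700 = 0.067.

0.067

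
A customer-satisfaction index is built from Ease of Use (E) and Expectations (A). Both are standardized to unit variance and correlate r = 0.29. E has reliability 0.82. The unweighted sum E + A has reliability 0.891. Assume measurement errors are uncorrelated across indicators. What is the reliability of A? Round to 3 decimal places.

Var(E+A) = 2 + 2·0.29 = 2.580.
True-score variance = ρ_E + ρ_A + 2·0.29, so 0.891 = (0.82 + ρ_A + 0.58) / 2.580.
ρ_A = 0.891·2.580 − 0.82 − 0.58 = 0.899.

0.899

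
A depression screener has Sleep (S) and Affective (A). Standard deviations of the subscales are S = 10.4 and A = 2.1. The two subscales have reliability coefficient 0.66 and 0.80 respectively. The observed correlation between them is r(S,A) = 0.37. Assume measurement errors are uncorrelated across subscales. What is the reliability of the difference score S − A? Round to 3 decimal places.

0.609

Var(S−A) = 10.4² + 2.1² − 2·10.4·2.1·0.37 = 112.57 − 16.1616 = 96.4084.
With uncorrelated errors the cross-covariances are all true-score covariance, so they carry over unchanged; only the diagonal terms shrink to ρᵢσᵢ².
True-score variance = [10.4²·0.66 + 2.1²·0.80] − 16.1616 = 74.9136 − 16.1616 = 58.752.
Reliability = 58.752 / 96.4084 = 0.609.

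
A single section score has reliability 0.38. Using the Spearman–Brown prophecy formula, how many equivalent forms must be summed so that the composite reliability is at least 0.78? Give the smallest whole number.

6

k ≥ ρ*(1−ρ₁)/(ρ₁(1−ρ*)) = 0.78·0.62 / (0.38·0.22) = 5.785.
Smallest integer k = 6.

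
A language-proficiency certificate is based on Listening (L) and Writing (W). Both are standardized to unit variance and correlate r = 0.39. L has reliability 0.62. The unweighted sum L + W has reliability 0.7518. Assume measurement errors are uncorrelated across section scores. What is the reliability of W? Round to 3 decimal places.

Var(L+W) = 2 + 2·0.39 = 2.780.
True-score variance = ρ_L + ρ_W + 2·0.39, so 0.7518 = (0.62 + ρ_W + 0.78) / 2.780.
ρ_W = 0.7518·2.780 − 0.62 − 0.78 = 0.690.

0.690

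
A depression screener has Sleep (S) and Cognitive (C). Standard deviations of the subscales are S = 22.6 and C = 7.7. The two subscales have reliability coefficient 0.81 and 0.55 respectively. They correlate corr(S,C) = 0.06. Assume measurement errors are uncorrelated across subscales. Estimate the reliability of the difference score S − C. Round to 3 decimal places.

Var(S−C) = 22.6² + 7.7² − 2·22.6·7.7·0.06 = 570.05 − 20.8824 = 549.168.
Because errors are independent across components, Cov(Tᵢ,Tⱼ) = Cov(Xᵢ,Xⱼ); the off-diagonal part of the true-score variance is the same as above.
True-score variance = [22.6²·0.81 + 7.7²·0.55] − 20.8824 = 446.325 − 20.8824 = 425.443.
Reliability = 425.443 / 549.168 = 0.775.

0.775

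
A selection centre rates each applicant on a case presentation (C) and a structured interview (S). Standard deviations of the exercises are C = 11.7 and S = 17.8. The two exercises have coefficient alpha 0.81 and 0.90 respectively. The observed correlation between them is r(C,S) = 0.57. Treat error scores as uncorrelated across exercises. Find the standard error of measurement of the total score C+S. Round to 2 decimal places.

Var(total) = 453.73 + 237.416 = 691.146.
True-score variance = 396.037 + 237.416 = 633.453, so reliability = 0.9165.
Error variance = 691.146 − 633.453 = 57.6931; SEM = √57.6931 = 7.60.

7.60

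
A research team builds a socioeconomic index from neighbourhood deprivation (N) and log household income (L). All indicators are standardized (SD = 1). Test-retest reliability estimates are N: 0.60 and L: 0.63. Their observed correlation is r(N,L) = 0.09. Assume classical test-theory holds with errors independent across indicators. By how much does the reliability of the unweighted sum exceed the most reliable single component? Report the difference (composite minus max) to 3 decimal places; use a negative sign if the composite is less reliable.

Var(sum) = 2 + 0.18 = 2.18; true-score variance = 1.23 + 0.18 = 1.41; composite reliability = 0.6468.
Max component reliability = 0.6300.
Difference = 0.6468 − 0.6300 = 0.017.

0.017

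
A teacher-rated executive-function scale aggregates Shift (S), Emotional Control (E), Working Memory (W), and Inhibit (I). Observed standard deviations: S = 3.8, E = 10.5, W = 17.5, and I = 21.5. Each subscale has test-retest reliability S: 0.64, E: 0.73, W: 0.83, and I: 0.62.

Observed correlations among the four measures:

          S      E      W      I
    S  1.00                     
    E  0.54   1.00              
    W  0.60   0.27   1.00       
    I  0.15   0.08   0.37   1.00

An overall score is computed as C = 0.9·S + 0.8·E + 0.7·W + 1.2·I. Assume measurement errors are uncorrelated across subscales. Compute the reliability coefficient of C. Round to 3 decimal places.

0.773

Var(C) = 0.9²·3.8² + 0.8²·10.5² + 0.7²·17.5² + 1.2²·21.5² + 2·[0.72·3.8·10.5·0.54 + 0.63·3.8·17.5·0.60 + 1.08·3.8·21.5·0.15 + 0.56·10.5·17.5·0.27 + 0.96·10.5·21.5·0.08 + 0.84·17.5·21.5·0.37] = 897.959 + 431.889 = 1329.85.
Because errors are independent across components, Cov(Tᵢ,Tⱼ) = Cov(Xᵢ,Xⱼ); the off-diagonal part of the true-score variance is the same as above.
True-score variance = [0.9²·3.8²·0.64 + 0.8²·10.5²·0.73 + 0.7²·17.5²·0.83 + 1.2²·21.5²·0.62] + 431.889 = 596.243 + 431.889 = 1028.13.
Reliability = 1028.13 / 1329.85 = 0.773.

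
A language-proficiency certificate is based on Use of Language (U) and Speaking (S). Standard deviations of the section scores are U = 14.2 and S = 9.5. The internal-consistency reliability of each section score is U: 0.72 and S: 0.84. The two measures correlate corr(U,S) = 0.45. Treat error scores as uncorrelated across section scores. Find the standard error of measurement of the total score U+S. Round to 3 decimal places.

Var(total) = 291.89 + 121.41 = 413.3.
True-score variance = 220.991 + 121.41 = 342.401, so reliability = 0.8285.
Error variance = 413.3 − 342.401 = 70.8992; SEM = √70.8992 = 8.420.

8.420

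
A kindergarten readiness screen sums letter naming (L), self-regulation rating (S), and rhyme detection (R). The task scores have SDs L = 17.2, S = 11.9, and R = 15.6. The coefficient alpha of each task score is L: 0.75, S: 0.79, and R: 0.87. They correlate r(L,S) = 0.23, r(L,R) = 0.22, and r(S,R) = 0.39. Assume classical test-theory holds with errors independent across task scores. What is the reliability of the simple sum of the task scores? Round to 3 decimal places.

0.870

Var(L+S+R) = 17.2² + 11.9² + 15.6² + 2·[17.2·11.9·0.23 + 17.2·15.6·0.22 + 11.9·15.6·0.39] = 680.81 + 357.013 = 1037.82.
Under uncorrelated errors the observed covariances equal the true-score covariances, so only the own-variance terms attenuate.
True-score variance = [17.2²·0.75 + 11.9²·0.79 + 15.6²·0.87] + 357.013 = 545.475 + 357.013 = 902.488.
Reliability = 902.488 / 1037.82 = 0.870.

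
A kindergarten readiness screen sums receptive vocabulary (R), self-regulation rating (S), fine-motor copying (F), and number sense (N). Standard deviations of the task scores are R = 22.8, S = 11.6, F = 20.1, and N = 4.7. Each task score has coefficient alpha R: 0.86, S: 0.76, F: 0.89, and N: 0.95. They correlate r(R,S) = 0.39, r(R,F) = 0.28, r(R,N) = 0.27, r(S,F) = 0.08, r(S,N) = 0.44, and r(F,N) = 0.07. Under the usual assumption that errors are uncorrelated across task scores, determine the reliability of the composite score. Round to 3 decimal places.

Var(R+S+F+N) = 22.8² + 11.6² + 20.1² + 4.7² + 2·[22.8·11.6·0.39 + 22.8·20.1·0.28 + 22.8·4.7·0.27 + 11.6·20.1·0.08 + 11.6·4.7·0.44 + 20.1·4.7·0.07] = 1080.5 + 619.307 = 1699.81.
Because errors are independent across components, Cov(Tᵢ,Tⱼ) = Cov(Xᵢ,Xⱼ); the off-diagonal part of the true-score variance is the same as above.
True-score variance = [22.8²·0.86 + 11.6²·0.76 + 20.1²·0.89 + 4.7²·0.95] + 619.307 = 929.882 + 619.307 = 1549.19.
Reliability = 1549.19 / 1699.81 = 0.911.

0.911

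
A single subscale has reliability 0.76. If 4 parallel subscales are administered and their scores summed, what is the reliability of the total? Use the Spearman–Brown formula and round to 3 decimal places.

0.927

ρ_k = kρ / (1 + (k−1)ρ) = 4·0.76 / (1 + 3·0.76) = 3.040 / 3.280 = 0.927.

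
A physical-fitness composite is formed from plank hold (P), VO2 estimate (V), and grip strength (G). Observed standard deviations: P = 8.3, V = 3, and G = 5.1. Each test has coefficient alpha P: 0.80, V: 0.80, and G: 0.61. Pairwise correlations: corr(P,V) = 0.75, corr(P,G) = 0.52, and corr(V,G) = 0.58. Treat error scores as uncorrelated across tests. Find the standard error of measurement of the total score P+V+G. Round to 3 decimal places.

5.072

Var(total) = 103.9 + 99.1212 = 203.021.
True-score variance = 78.1781 + 99.1212 = 177.299, so reliability = 0.8733.
Error variance = 203.021 − 177.299 = 25.7219; SEM = √25.7219 = 5.072.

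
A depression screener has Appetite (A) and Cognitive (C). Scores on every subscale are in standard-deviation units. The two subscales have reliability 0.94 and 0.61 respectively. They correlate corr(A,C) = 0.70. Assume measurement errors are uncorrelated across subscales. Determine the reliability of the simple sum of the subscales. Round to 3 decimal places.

0.868

Var(A+C) = 2 + 2·[0.70] = 2 + 1.4 = 3.4.
With uncorrelated errors the cross-covariances are all true-score covariance, so they carry over unchanged; only the diagonal terms shrink to ρᵢσᵢ².
True-score variance = [0.94 + 0.61] + 1.4 = 1.55 + 1.4 = 2.95.
Reliability = 2.95 / 3.4 = 0.868.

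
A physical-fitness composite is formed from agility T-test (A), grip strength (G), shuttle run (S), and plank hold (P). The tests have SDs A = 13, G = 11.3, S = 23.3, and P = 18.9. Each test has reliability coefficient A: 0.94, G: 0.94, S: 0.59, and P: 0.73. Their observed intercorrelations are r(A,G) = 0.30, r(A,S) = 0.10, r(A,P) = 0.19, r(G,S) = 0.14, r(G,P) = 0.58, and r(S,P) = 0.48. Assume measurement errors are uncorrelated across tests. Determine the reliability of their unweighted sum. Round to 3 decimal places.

0.846

Var(A+G+S+P) = 13² + 11.3² + 23.3² + 18.9² + 2·[13·11.3·0.30 + 13·23.3·0.10 + 13·18.9·0.19 + 11.3·23.3·0.14 + 11.3·18.9·0.58 + 23.3·18.9·0.48] = 1196.79 + 986.304 = 2183.09.
With uncorrelated errors the cross-covariances are all true-score covariance, so they carry over unchanged; only the diagonal terms shrink to ρᵢσᵢ².
True-score variance = [13²·0.94 + 11.3²·0.94 + 23.3²·0.59 + 18.9²·0.73] + 986.304 = 859.957 + 986.304 = 1846.26.
Reliability = 1846.26 / 2183.09 = 0.846.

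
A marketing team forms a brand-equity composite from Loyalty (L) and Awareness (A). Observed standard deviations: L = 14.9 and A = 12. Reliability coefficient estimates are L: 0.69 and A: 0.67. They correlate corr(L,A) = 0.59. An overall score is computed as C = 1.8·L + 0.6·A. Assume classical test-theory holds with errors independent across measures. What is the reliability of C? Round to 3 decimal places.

0.760

Var(C) = 1.8²·14.9² + 0.6²·12² + 2·[1.08·14.9·12·0.59] = 771.152 + 227.863 = 999.015.
Because errors are independent across components, Cov(Tᵢ,Tⱼ) = Cov(Xᵢ,Xⱼ); the off-diagonal part of the true-score variance is the same as above.
True-score variance = [1.8²·14.9²·0.69 + 0.6²·12²·0.67] + 227.863 = 531.058 + 227.863 = 758.921.
Reliability = 758.921 / 999.015 = 0.760.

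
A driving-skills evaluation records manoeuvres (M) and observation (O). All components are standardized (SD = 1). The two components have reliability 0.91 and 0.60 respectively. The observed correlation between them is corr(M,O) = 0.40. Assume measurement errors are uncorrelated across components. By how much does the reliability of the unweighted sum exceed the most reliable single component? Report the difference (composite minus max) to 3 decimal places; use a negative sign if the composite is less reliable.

Var(sum) = 2 + 0.8 = 2.8; true-score variance = 1.51 + 0.8 = 2.31; composite reliability = 0.8250.
Max component reliability = 0.9100.
Difference = 0.8250 − 0.9100 = -0.085.

-0.085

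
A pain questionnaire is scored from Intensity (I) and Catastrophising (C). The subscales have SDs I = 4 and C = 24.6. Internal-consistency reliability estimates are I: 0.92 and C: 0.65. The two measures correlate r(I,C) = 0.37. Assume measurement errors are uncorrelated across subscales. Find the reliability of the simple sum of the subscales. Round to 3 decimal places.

Var(I+C) = 4² + 24.6² + 2·[4·24.6·0.37] = 621.16 + 72.816 = 693.976.
Because errors are independent across components, Cov(Tᵢ,Tⱼ) = Cov(Xᵢ,Xⱼ); the off-diagonal part of the true-score variance is the same as above.
True-score variance = [4²·0.92 + 24.6²·0.65] + 72.816 = 408.074 + 72.816 = 480.89.
Reliability = 480.89 / 693.976 = 0.693.

0.693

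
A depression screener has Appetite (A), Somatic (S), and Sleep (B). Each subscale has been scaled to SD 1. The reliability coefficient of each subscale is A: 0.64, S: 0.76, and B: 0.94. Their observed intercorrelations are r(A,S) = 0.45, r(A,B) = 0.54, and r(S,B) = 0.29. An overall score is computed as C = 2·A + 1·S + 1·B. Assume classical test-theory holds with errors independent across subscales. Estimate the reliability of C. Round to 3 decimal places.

Var(C) = 2² + 1 + 1 + 2·[2·0.45 + 2·0.54 + 0.29] = 6 + 4.54 = 10.54.
With uncorrelated errors the cross-covariances are all true-score covariance, so they carry over unchanged; only the diagonal terms shrink to ρᵢσᵢ².
True-score variance = [2²·0.64 + 0.76 + 0.94] + 4.54 = 4.26 + 4.54 = 8.8.
Reliability = 8.8 / 10.54 = 0.835.

0.835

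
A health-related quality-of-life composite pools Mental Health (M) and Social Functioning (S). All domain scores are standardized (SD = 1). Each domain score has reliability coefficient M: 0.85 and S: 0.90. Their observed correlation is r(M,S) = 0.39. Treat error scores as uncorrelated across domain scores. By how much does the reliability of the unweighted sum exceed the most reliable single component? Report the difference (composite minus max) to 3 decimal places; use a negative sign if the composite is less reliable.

0.010

Var(sum) = 2 + 0.78 = 2.78; true-score variance = 1.75 + 0.78 = 2.53; composite reliability = 0.9101.
Max component reliability = 0.9000.
Difference = 0.9101 − 0.9000 = 0.010.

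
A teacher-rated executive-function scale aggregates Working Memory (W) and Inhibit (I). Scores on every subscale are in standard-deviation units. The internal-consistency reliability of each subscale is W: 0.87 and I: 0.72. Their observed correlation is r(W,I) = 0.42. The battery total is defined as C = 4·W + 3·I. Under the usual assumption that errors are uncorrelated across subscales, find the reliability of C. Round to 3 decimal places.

Var(C) = 4² + 3² + 2·[12·0.42] = 25 + 10.08 = 35.08.
Under uncorrelated errors the observed covariances equal the true-score covariances, so only the own-variance terms attenuate.
True-score variance = [4²·0.87 + 3²·0.72] + 10.08 = 20.4 + 10.08 = 30.48.
Reliability = 30.48 / 35.08 = 0.869.

0.869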